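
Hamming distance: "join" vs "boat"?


Comparing character by character (same length = 4):
  Pos 0: 'j' vs 'b' !=
  Pos 1: 'o' vs 'o' =
  Pos 2: 'i' vs 'a' !=
  Pos 3: 'n' vs 't' !=
Hamming distance = 3


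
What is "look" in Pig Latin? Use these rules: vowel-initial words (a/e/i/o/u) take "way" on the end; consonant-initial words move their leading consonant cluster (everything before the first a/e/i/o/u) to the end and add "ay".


Word: "look"
Starts with consonant(s) → move to end, add 'ay'
Consonant cluster: "l"
Pig Latin = "ooklay"


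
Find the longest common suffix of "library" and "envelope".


Word 1: "library"
Word 2: "envelope"
Comparing from end:
  Pos -1: 'y' != 'e' (stop)
LCS = "" (length 0)


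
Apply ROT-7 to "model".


Word: "model"
Shift: 7
Each letter → (letter + shift) mod 26:
  'm' (12) + 7 = 19 → 't'
  'o' (14) + 7 = 21 → 'v'
  'd' (3) + 7 = 10 → 'k'
  'e' (4) + 7 = 11 → 'l'
  'l' (11) + 7 = 18 → 's'
Result = "tvkls"


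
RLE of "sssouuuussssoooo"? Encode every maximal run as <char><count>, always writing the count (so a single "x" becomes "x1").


String: "sssouuuussssoooo"
Scanning for consecutive runs:
  's' x 3
  'o' x 1
  'u' x 4
  's' x 4
  'o' x 4
RLE = "s3o1u4s4o4"


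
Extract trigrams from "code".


Word: "code" (length 4)
Number of trigrams = 4 - 3 + 1 = 2
  Position 0: "cod"
  Position 1: "ode"
Trigrams = "cod", "ode"


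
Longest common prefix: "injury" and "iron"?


Word 1: "injury"
Word 2: "iron"
Comparing from start:
  Pos 0: 'i' == 'i'
  Pos 1: 'n' != 'r' (stop)
LCP = "i" (length 1)


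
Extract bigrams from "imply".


Word: "imply" (length 5)
Number of bigrams = 5 - 2 + 1 = 4
  Position 0: "im"
  Position 1: "mp"
  Position 2: "pl"
  Position 3: "ly"
Bigrams = "im", "mp", "pl", "ly"


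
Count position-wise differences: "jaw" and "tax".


Comparing character by character (same length = 3):
  Pos 0: 'j' vs 't' !=
  Pos 1: 'a' vs 'a' =
  Pos 2: 'w' vs 'x' !=
Hamming distance = 2


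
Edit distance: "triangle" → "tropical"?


Word 1: "triangle" (length 8)
Word 2: "tropical" (length 8)
One optimal edit sequence (insert/delete/substitute each cost 1):
  1. keep 't'
  2. keep 'r'
  3. substitute 'i' -> 'o'  (+1)
  4. substitute 'a' -> 'p'  (+1)
  5. substitute 'n' -> 'i'  (+1)
  6. substitute 'g' -> 'c'  (+1)
  7. substitute 'l' -> 'a'  (+1)
  8. substitute 'e' -> 'l'  (+1)
Total edit operations: 6
Edit distance = 6


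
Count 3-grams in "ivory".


Word: "ivory" (length 5)
Number of 3-grams = length - 3 + 1 = 5 - 3 + 1
= 3


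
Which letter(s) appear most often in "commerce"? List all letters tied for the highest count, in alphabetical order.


Word: "commerce"
Letter counts:
  'c': 2
  'e': 2
  'm': 2
  'o': 1
  'r': 1
Maximum count = 2
Most frequent = 'c', 'e', 'm' (2 times each)


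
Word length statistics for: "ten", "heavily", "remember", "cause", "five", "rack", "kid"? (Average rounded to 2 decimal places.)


Lengths: "ten"=3, "heavily"=7, "remember"=8, "cause"=5, "five"=4, "rack"=4, "kid"=3
Sum = 34, Count = 7
Average = 34/7 = 4.86
= avg=4.86, min=3, max=8


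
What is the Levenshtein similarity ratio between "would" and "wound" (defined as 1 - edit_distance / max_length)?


Word 1: "would" (length 5)
Word 2: "wound" (length 5)
One optimal edit sequence:
  1. keep 'w'
  2. keep 'o'
  3. keep 'u'
  4. substitute 'l' -> 'n'  (+1)
  5. keep 'd'
Edit distance = 1
Max length = max(5, 5) = 5
Similarity = 1 - 1/5
= 0.8000


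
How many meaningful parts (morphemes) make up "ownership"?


Word: "ownership"
Morphemes: own | -er | -ship
Each morpheme carries meaning
= 3 morphemes


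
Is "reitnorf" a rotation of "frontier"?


Word: "frontier", Candidate: "reitnorf"
Method: check if candidate is substring of word+word
"frontierfrontier" contains "reitnorf"? No
Is rotation = No


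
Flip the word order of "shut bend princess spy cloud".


Original: "shut bend princess spy cloud"
Words (1..n): shut | bend | princess | spy | cloud
Reversed (n..1): cloud | spy | princess | bend | shut
Result = "cloud spy princess bend shut"


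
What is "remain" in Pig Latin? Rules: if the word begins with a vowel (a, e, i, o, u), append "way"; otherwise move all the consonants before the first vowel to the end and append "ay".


Word: "remain"
Starts with consonant(s) → move to end, add 'ay'
Consonant cluster: "r"
Pig Latin = "emainray"


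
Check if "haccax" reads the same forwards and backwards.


Word: "haccax"
Reversed: "xaccah"
Forward == Backward? haccax != xaccah
Palindrome = No


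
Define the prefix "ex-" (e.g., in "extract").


Prefix: ex-
As in: extract -> ex- + tract
Meaning = out / former


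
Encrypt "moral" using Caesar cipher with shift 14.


Word: "moral"
Shift: 14
Each letter → (letter + shift) mod 26:
  'm' (12) + 14 = 0 → 'a'
  'o' (14) + 14 = 2 → 'c'
  'r' (17) + 14 = 5 → 'f'
  'a' (0) + 14 = 14 → 'o'
  'l' (11) + 14 = 25 → 'z'
Result = "acfoz"


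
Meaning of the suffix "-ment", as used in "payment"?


Suffix: -ment
As in: payment -> pay + -ment
Meaning = result of action


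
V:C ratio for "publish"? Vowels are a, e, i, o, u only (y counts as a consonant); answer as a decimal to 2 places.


Word: "publish"
Vowels (a,e,i,o,u): 2
Consonants: 5
Ratio = 2/5
= 0.40


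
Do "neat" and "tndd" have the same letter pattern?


Pattern of "neat": [0, 1, 2, 3]
Pattern of "tndd": [0, 1, 2, 2]
Patterns do not match
Same pattern = No


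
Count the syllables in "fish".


Word: "fish"
Syllable breakdown: fish
Counting: 1 part
= 1 syllable


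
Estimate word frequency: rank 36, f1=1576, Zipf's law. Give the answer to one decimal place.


Zipf's law: f(r) = f(1) / r
f(1) = 1576
f(36) = 1576 / 36
= 43.8 occurrences


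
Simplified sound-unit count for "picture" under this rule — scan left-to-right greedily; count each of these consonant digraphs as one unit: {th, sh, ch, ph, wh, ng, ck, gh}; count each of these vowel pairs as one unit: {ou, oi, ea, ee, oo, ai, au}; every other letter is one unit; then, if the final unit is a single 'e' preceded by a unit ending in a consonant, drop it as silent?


Word: "picture" (7 letters)
Left-to-right scan:
  1. 'p' (letter)
  2. 'i' (letter)
  3. 'c' (letter)
  4. 't' (letter)
  5. 'u' (letter)
  6. 'r' (letter)
  7. 'e' (letter)
Units from scan: 7
Final unit is 'e' after a consonant -> drop as silent (-1)
Sound units = 6 units


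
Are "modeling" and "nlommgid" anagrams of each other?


Word 1: "modeling" → sorted: degilmno
Word 2: "nlommgid" → sorted: dgilmmno
Same letters? degilmno != dgilmmno
Anagram = No


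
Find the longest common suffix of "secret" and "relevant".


Word 1: "secret"
Word 2: "relevant"
Comparing from end:
  Pos -1: 't' == 't'
  Pos -2: 'e' != 'n' (stop)
LCS = "t" (length 1)


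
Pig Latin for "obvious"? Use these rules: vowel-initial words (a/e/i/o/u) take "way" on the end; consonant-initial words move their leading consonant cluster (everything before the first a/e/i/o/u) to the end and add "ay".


Word: "obvious"
Starts with vowel → add 'way'
Pig Latin = "obviousway"


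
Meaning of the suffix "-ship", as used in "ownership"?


Suffix: -ship
Example: ownership = owner + -ship
Meaning = state / position


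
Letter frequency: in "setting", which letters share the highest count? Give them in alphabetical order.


Word: "setting"
Letter counts:
  'e': 1
  'g': 1
  'i': 1
  'n': 1
  's': 1
  't': 2
Maximum count = 2
Most frequent = 't' (2 times each)


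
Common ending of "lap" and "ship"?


Word 1: "lap"
Word 2: "ship"
Comparing from end:
  Pos -1: 'p' == 'p'
  Pos -2: 'a' != 'i' (stop)
LCS = "p" (length 1)


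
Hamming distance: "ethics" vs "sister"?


Comparing character by character (same length = 6):
  Pos 0: 'e' vs 's' !=
  Pos 1: 't' vs 'i' !=
  Pos 2: 'h' vs 's' !=
  Pos 3: 'i' vs 't' !=
  Pos 4: 'c' vs 'e' !=
  Pos 5: 's' vs 'r' !=
Hamming distance = 6


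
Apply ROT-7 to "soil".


Word: "soil"
Shift: 7
Each letter → (letter + shift) mod 26:
  's' (18) + 7 = 25 → 'z'
  'o' (14) + 7 = 21 → 'v'
  'i' (8) + 7 = 15 → 'p'
  'l' (11) + 7 = 18 → 's'
Result = "zvps"


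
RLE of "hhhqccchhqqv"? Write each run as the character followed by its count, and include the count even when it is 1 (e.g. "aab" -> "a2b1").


String: "hhhqccchhqqv"
Scanning for consecutive runs:
  'h' x 3
  'q' x 1
  'c' x 3
  'h' x 2
  'q' x 2
  'v' x 1
RLE = "h3q1c3h2q2v1"


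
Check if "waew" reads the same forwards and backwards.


Word: "waew"
Reversed: "weaw"
Forward == Backward? waew != weaw
Palindrome = No


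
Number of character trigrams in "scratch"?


Word: "scratch" (length 7)
Number of 3-grams = length - 3 + 1 = 7 - 3 + 1
= 5


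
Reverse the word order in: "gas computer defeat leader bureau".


Original: "gas computer defeat leader bureau"
Words (1..n): gas | computer | defeat | leader | bureau
Reversed (n..1): bureau | leader | defeat | computer | gas
Result = "bureau leader defeat computer gas"


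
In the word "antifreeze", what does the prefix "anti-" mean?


Prefix: anti-
Example: antifreeze (anti- + freeze)
Meaning = against


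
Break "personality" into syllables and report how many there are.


Word: "personality"
Syllable breakdown: per | son | al | i | ty
Counting: 5 parts
= 5 syllables


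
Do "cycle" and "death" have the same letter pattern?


Pattern of "cycle": [0, 1, 0, 2, 3]
Pattern of "death": [0, 1, 2, 3, 4]
Patterns do not match
Same pattern = No


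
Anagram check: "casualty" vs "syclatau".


Word 1: "casualty" → sorted: aaclstuy
Word 2: "syclatau" → sorted: aaclstuy
Same letters? aaclstuy == aaclstuy
Anagram = Yes


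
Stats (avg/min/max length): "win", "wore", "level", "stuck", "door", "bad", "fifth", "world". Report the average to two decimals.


Lengths: "win"=3, "wore"=4, "level"=5, "stuck"=5, "door"=4, "bad"=3, "fifth"=5, "world"=5
Sum = 34, Count = 8
Average = 34/8 = 4.25
= avg=4.25, min=3, max=5


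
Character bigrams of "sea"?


Word: "sea" (length 3)
Number of bigrams = 3 - 2 + 1 = 2
  Position 0: "se"
  Position 1: "ea"
Bigrams = "se", "ea"


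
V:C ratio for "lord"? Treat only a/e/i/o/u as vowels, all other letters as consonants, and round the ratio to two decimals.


Word: "lord"
Vowels (a,e,i,o,u): 1
Consonants: 3
Ratio = 1/3
= 0.33


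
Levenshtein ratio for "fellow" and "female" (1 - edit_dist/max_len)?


Word 1: "fellow" (length 6)
Word 2: "female" (length 6)
One optimal edit sequence:
  1. keep 'f'
  2. keep 'e'
  3. substitute 'l' -> 'm'  (+1)
  4. substitute 'l' -> 'a'  (+1)
  5. substitute 'o' -> 'l'  (+1)
  6. substitute 'w' -> 'e'  (+1)
Edit distance = 4
Max length = max(6, 6) = 6
Similarity = 1 - 4/6
= 0.3333


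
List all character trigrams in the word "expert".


Word: "expert" (length 6)
Number of trigrams = 6 - 3 + 1 = 4
  Position 0: "exp"
  Position 1: "xpe"
  Position 2: "per"
  Position 3: "ert"
Trigrams = "exp", "xpe", "per", "ert"


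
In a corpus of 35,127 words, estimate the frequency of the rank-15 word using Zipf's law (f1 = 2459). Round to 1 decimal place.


Zipf's law: f(r) = f(1) / r
f(1) = 2459
f(15) = 2459 / 15
= 163.9 occurrences


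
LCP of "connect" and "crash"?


Word 1: "connect"
Word 2: "crash"
Comparing from start:
  Pos 0: 'c' == 'c'
  Pos 1: 'o' != 'r' (stop)
LCP = "c" (length 1)


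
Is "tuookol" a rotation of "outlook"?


Word: "outlook", Candidate: "tuookol"
Method: check if candidate is substring of word+word
"outlookoutlook" contains "tuookol"? No
Is rotation = No


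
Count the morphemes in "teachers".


Word: "teachers"
Morphemes: teach / -er / -s
Each morpheme carries meaning
= 3 morphemes


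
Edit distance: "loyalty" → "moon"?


Word 1: "loyalty" (length 7)
Word 2: "moon" (length 4)
One optimal edit sequence (insert/delete/substitute each cost 1):
  1. substitute 'l' -> 'm'  (+1)
  2. keep 'o'
  3. delete 'y'  (+1)
  4. delete 'a'  (+1)
  5. delete 'l'  (+1)
  6. substitute 't' -> 'o'  (+1)
  7. substitute 'y' -> 'n'  (+1)
Total edit operations: 6
Edit distance = 6


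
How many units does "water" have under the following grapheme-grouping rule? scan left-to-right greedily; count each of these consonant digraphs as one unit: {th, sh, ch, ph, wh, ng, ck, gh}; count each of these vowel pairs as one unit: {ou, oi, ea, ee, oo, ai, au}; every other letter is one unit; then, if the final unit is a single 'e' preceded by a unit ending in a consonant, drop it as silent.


Word: "water" (5 letters)
Left-to-right scan:
  1. 'w' (letter)
  2. 'a' (letter)
  3. 't' (letter)
  4. 'e' (letter)
  5. 'r' (letter)
Units from scan: 5
Sound units = 5 units


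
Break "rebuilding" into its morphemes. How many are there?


Word: "rebuilding"
Morphemes: re- + build + -ing
Each morpheme carries meaning
= 3 morphemes


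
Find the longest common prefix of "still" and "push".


Word 1: "still"
Word 2: "push"
Comparing from start:
  Pos 0: 's' != 'p' (stop)
LCP = "" (length 0)


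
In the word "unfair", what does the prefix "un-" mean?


Prefix: un-
As in: unfair -> un- + fair
Meaning = not / reverse


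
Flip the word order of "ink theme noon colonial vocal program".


Original: "ink theme noon colonial vocal program"
Words (1..n): ink | theme | noon | colonial | vocal | program
Reversed (n..1): program | vocal | colonial | noon | theme | ink
Result = "program vocal colonial noon theme ink"


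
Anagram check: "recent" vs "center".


Word 1: "recent" → sorted: ceenrt
Word 2: "center" → sorted: ceenrt
Same letters? ceenrt == ceenrt
Anagram = Yes


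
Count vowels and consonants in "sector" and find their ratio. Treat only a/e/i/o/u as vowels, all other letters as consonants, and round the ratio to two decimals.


Word: "sector"
Vowels (a,e,i,o,u): 2
Consonants: 4
Ratio = 2/4
= 0.50


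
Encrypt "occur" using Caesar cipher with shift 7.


Word: "occur"
Shift: 7
Each letter → (letter + shift) mod 26:
  'o' (14) + 7 = 21 → 'v'
  'c' (2) + 7 = 9 → 'j'
  'c' (2) + 7 = 9 → 'j'
  'u' (20) + 7 = 1 → 'b'
  'r' (17) + 7 = 24 → 'y'
Result = "vjjby"


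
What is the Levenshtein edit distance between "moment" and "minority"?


Word 1: "moment" (length 6)
Word 2: "minority" (length 8)
One optimal edit sequence (insert/delete/substitute each cost 1):
  1. keep 'm'
  2. insert 'i'  (+1)
  3. insert 'n'  (+1)
  4. keep 'o'
  5. substitute 'm' -> 'r'  (+1)
  6. substitute 'e' -> 'i'  (+1)
  7. substitute 'n' -> 't'  (+1)
  8. substitute 't' -> 'y'  (+1)
Total edit operations: 6
Edit distance = 6


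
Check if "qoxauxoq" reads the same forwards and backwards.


Word: "qoxauxoq"
Reversed: "qoxuaxoq"
Forward == Backward? qoxauxoq != qoxuaxoq
Palindrome = No


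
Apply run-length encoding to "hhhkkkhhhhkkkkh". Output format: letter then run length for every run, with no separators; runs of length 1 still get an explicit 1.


String: "hhhkkkhhhhkkkkh"
Scanning for consecutive runs:
  'h' x 3
  'k' x 3
  'h' x 4
  'k' x 4
  'h' x 1
RLE = "h3k3h4k4h1"


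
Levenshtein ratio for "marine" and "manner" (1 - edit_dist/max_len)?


Word 1: "marine" (length 6)
Word 2: "manner" (length 6)
One optimal edit sequence:
  1. keep 'm'
  2. keep 'a'
  3. delete 'r'  (+1)
  4. substitute 'i' -> 'n'  (+1)
  5. keep 'n'
  6. keep 'e'
  7. insert 'r'  (+1)
Edit distance = 3
Max length = max(6, 6) = 6
Similarity = 1 - 3/6
= 0.5000


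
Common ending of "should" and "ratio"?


Word 1: "should"
Word 2: "ratio"
Comparing from end:
  Pos -1: 'd' != 'o' (stop)
LCS = "" (length 0)


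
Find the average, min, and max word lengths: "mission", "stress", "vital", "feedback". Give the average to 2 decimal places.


Lengths: "mission"=7, "stress"=6, "vital"=5, "feedback"=8
Sum = 26, Count = 4
Average = 26/4 = 6.50
= avg=6.50, min=5, max=8


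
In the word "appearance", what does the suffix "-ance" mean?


Suffix: -ance
As in: appearance -> appear + -ance
Meaning = state of


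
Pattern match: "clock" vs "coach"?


Pattern of "clock": [0, 1, 2, 0, 3]
Pattern of "coach": [0, 1, 2, 0, 3]
Patterns match
Same pattern = Yes


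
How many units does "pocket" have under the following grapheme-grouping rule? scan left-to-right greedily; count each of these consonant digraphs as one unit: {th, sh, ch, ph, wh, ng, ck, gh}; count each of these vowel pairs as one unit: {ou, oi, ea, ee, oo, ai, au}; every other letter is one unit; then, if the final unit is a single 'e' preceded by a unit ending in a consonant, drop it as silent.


Word: "pocket" (6 letters)
Left-to-right scan:
  (1) 'p' (letter)
  (2) 'o' (letter)
  (3) 'ck' (digraph)
  (4) 'e' (letter)
  (5) 't' (letter)
Units from scan: 5
Sound units = 5 units


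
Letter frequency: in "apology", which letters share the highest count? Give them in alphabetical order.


Word: "apology"
Letter counts:
  'a': 1
  'g': 1
  'l': 1
  'o': 2
  'p': 1
  'y': 1
Maximum count = 2
Most frequent = 'o' (2 times each)


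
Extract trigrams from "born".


Word: "born" (length 4)
Number of trigrams = 4 - 3 + 1 = 2
  Position 0: "bor"
  Position 1: "orn"
Trigrams = "bor", "orn"


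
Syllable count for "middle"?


Word: "middle"
Syllable breakdown: mid-dle
Counting: 2 parts
= 2 syllables


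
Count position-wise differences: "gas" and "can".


Comparing character by character (same length = 3):
  Pos 0: 'g' vs 'c' !=
  Pos 1: 'a' vs 'a' =
  Pos 2: 's' vs 'n' !=
Hamming distance = 2


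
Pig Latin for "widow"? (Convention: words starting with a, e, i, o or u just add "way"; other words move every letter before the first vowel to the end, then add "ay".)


Word: "widow"
Starts with consonant(s) → move to end, add 'ay'
Consonant cluster: "w"
Pig Latin = "idowway"


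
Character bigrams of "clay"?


Word: "clay" (length 4)
Number of bigrams = 4 - 2 + 1 = 3
  Position 0: "cl"
  Position 1: "la"
  Position 2: "ay"
Bigrams = "cl", "la", "ay"


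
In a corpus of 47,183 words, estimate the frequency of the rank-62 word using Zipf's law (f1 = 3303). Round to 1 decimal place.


Zipf's law: f(r) = f(1) / r
f(1) = 3303
f(62) = 3303 / 62
= 53.3 occurrences


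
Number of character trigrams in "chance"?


Word: "chance" (length 6)
Number of 3-grams = length - 3 + 1 = 6 - 3 + 1
= 4


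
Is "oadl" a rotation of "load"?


Word: "load", Candidate: "oadl"
Method: check if candidate is substring of word+word
"loadload" contains "oadl"? Yes
Is rotation = Yes


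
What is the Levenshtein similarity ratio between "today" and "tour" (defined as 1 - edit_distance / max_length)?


Word 1: "today" (length 5)
Word 2: "tour" (length 4)
One optimal edit sequence:
  1. keep 't'
  2. keep 'o'
  3. delete 'd'  (+1)
  4. substitute 'a' -> 'u'  (+1)
  5. substitute 'y' -> 'r'  (+1)
Edit distance = 3
Max length = max(5, 4) = 5
Similarity = 1 - 3/5
= 0.4000


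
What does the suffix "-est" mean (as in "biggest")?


Suffix: -est
Example: biggest (big + -est, with a spelling change)
Meaning = most


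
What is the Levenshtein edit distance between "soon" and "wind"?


Word 1: "soon" (length 4)
Word 2: "wind" (length 4)
One optimal edit sequence (insert/delete/substitute each cost 1):
  1. substitute 's' -> 'w'  (+1)
  2. substitute 'o' -> 'i'  (+1)
  3. substitute 'o' -> 'n'  (+1)
  4. substitute 'n' -> 'd'  (+1)
Total edit operations: 4
Edit distance = 4


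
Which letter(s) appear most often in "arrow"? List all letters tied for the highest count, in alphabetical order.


Word: "arrow"
Letter counts:
  'a': 1
  'o': 1
  'r': 2
  'w': 1
Maximum count = 2
Most frequent = 'r' (2 times each)


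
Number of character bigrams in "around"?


Word: "around" (length 6)
Number of 2-grams = length - 2 + 1 = 6 - 2 + 1
= 5


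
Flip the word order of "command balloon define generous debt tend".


Original: "command balloon define generous debt tend"
Words (1..n): command | balloon | define | generous | debt | tend
Reversed (n..1): tend | debt | generous | define | balloon | command
Result = "tend debt generous define balloon command"


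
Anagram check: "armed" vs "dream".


Word 1: "armed" → sorted: ademr
Word 2: "dream" → sorted: ademr
Same letters? ademr == ademr
Anagram = Yes


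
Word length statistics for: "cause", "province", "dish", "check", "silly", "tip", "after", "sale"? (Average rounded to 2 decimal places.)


Lengths: "cause"=5, "province"=8, "dish"=4, "check"=5, "silly"=5, "tip"=3, "after"=5, "sale"=4
Sum = 39, Count = 8
Average = 39/8 = 4.88
= avg=4.88, min=3, max=8


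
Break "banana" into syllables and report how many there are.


Word: "banana"
Syllable breakdown: ba-na-na
Counting: 3 parts
= 3 syllables


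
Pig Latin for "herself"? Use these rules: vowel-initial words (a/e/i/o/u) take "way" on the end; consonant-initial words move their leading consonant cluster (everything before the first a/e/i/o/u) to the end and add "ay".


Word: "herself"
Starts with consonant(s) → move to end, add 'ay'
Consonant cluster: "h"
Pig Latin = "erselfhay"


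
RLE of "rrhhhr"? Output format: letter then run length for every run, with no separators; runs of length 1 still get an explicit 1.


String: "rrhhhr"
Scanning for consecutive runs:
  'r' x 2
  'h' x 3
  'r' x 1
RLE = "r2h3r1"


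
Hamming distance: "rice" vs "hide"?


Comparing character by character (same length = 4):
  Pos 0: 'r' vs 'h' !=
  Pos 1: 'i' vs 'i' =
  Pos 2: 'c' vs 'd' !=
  Pos 3: 'e' vs 'e' =
Hamming distance = 2


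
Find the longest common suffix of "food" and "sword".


Word 1: "food"
Word 2: "sword"
Comparing from end:
  Pos -1: 'd' == 'd'
  Pos -2: 'o' != 'r' (stop)
LCS = "d" (length 1)


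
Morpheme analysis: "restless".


Word: "restless"
Morphemes: rest / -less
Each morpheme carries meaning
= 2 morphemes


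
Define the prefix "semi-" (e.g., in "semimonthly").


Prefix: semi-
As in: semimonthly -> semi- + monthly
Meaning = half


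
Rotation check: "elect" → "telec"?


Word: "elect", Candidate: "telec"
Method: check if candidate is substring of word+word
"electelect" contains "telec"? Yes
Is rotation = Yes


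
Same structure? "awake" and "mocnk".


Pattern of "awake": [0, 1, 0, 2, 3]
Pattern of "mocnk": [0, 1, 2, 3, 4]
Patterns do not match
Same pattern = No


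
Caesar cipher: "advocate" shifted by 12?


Word: "advocate"
Shift: 12
Each letter → (letter + shift) mod 26:
  'a' (0) + 12 = 12 → 'm'
  'd' (3) + 12 = 15 → 'p'
  'v' (21) + 12 = 7 → 'h'
  'o' (14) + 12 = 0 → 'a'
  'c' (2) + 12 = 14 → 'o'
  'a' (0) + 12 = 12 → 'm'
  't' (19) + 12 = 5 → 'f'
  'e' (4) + 12 = 16 → 'q'
Result = "mphaomfq"


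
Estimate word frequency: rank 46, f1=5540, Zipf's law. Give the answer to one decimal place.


Zipf's law: f(r) = f(1) / r
f(1) = 5540
f(46) = 5540 / 46
= 120.4 occurrences


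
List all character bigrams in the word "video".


Word: "video" (length 5)
Number of bigrams = 5 - 2 + 1 = 4
  Position 0: "vi"
  Position 1: "id"
  Position 2: "de"
  Position 3: "eo"
Bigrams = "vi", "id", "de", "eo"


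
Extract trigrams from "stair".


Word: "stair" (length 5)
Number of trigrams = 5 - 3 + 1 = 3
  Position 0: "sta"
  Position 1: "tai"
  Position 2: "air"
Trigrams = "sta", "tai", "air"


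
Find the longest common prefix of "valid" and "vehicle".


Word 1: "valid"
Word 2: "vehicle"
Comparing from start:
  Pos 0: 'v' == 'v'
  Pos 1: 'a' != 'e' (stop)
LCP = "v" (length 1)


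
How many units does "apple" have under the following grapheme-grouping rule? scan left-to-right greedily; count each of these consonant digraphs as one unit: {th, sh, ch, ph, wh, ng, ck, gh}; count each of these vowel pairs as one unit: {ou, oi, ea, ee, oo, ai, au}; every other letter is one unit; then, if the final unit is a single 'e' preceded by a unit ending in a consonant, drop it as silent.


Word: "apple" (5 letters)
Left-to-right scan:
  [1] 'a' (letter)
  [2] 'p' (letter)
  [3] 'p' (letter)
  [4] 'l' (letter)
  [5] 'e' (letter)
Units from scan: 5
Final unit is 'e' after a consonant -> drop as silent (-1)
Sound units = 4 units


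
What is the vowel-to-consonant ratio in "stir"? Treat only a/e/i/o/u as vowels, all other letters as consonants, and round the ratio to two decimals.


Word: "stir"
Vowels (a,e,i,o,u): 1
Consonants: 3
Ratio = 1/3
= 0.33


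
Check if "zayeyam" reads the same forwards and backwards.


Word: "zayeyam"
Reversed: "mayeyaz"
Forward == Backward? zayeyam != mayeyaz
Palindrome = No


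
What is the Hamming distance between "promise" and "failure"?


Comparing character by character (same length = 7):
  Pos 0: 'p' vs 'f' !=
  Pos 1: 'r' vs 'a' !=
  Pos 2: 'o' vs 'i' !=
  Pos 3: 'm' vs 'l' !=
  Pos 4: 'i' vs 'u' !=
  Pos 5: 's' vs 'r' !=
  Pos 6: 'e' vs 'e' =
Hamming distance = 6


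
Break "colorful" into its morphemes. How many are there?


Word: "colorful"
Morphemes: color | -ful
Each morpheme carries meaning
= 2 morphemes


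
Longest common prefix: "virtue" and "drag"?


Word 1: "virtue"
Word 2: "drag"
Comparing from start:
  Pos 0: 'v' != 'd' (stop)
LCP = "" (length 0)


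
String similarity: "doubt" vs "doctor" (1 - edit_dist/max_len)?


Word 1: "doubt" (length 5)
Word 2: "doctor" (length 6)
One optimal edit sequence:
  1. keep 'd'
  2. keep 'o'
  3. insert 'c'  (+1)
  4. substitute 'u' -> 't'  (+1)
  5. substitute 'b' -> 'o'  (+1)
  6. substitute 't' -> 'r'  (+1)
Edit distance = 4
Max length = max(5, 6) = 6
Similarity = 1 - 4/6
= 0.3333


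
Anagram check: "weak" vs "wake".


Word 1: "weak" → sorted: aekw
Word 2: "wake" → sorted: aekw
Same letters? aekw == aekw
Anagram = Yes


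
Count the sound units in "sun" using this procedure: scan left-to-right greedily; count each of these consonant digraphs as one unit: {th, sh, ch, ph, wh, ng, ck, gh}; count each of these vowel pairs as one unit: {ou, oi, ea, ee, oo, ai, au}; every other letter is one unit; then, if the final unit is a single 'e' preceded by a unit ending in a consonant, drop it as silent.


Word: "sun" (3 letters)
Left-to-right scan:
  (1) 's' (letter)
  (2) 'u' (letter)
  (3) 'n' (letter)
Units from scan: 3
Sound units = 3 units


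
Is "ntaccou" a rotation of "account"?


Word: "account", Candidate: "ntaccou"
Method: check if candidate is substring of word+word
"accountaccount" contains "ntaccou"? Yes
Is rotation = Yes


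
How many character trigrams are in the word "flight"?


Word: "flight" (length 6)
Number of 3-grams = length - 3 + 1 = 6 - 3 + 1
= 4


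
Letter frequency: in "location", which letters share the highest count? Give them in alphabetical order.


Word: "location"
Letter counts:
  'a': 1
  'c': 1
  'i': 1
  'l': 1
  'n': 1
  'o': 2
  't': 1
Maximum count = 2
Most frequent = 'o' (2 times each)


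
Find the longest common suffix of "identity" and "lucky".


Word 1: "identity"
Word 2: "lucky"
Comparing from end:
  Pos -1: 'y' == 'y'
  Pos -2: 't' != 'k' (stop)
LCS = "y" (length 1)


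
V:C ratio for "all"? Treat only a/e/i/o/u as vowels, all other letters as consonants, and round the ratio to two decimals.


Word: "all"
Vowels (a,e,i,o,u): 1
Consonants: 2
Ratio = 1/2
= 0.50


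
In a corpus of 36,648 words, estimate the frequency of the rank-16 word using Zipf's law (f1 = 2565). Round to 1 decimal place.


Zipf's law: f(r) = f(1) / r
f(1) = 2565
f(16) = 2565 / 16
= 160.3 occurrences


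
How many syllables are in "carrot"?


Word: "carrot"
Syllable breakdown: car | rot
Counting: 2 parts
= 2 syllables


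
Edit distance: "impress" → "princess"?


Word 1: "impress" (length 7)
Word 2: "princess" (length 8)
One optimal edit sequence (insert/delete/substitute each cost 1):
  1. insert 'p'  (+1)
  2. substitute 'i' -> 'r'  (+1)
  3. substitute 'm' -> 'i'  (+1)
  4. substitute 'p' -> 'n'  (+1)
  5. substitute 'r' -> 'c'  (+1)
  6. keep 'e'
  7. keep 's'
  8. keep 's'
Total edit operations: 5
Edit distance = 5


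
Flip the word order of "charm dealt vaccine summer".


Original: "charm dealt vaccine summer"
Words (1..n): charm | dealt | vaccine | summer
Reversed (n..1): summer | vaccine | dealt | charm
Result = "summer vaccine dealt charm"


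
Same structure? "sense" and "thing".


Pattern of "sense": [0, 1, 2, 0, 1]
Pattern of "thing": [0, 1, 2, 3, 4]
Patterns do not match
Same pattern = No


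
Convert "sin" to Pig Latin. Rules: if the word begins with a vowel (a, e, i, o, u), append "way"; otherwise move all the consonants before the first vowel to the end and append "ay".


Word: "sin"
Starts with consonant(s) → move to end, add 'ay'
Consonant cluster: "s"
Pig Latin = "insay"


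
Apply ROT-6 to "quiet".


Word: "quiet"
Shift: 6
Each letter → (letter + shift) mod 26:
  'q' (16) + 6 = 22 → 'w'
  'u' (20) + 6 = 0 → 'a'
  'i' (8) + 6 = 14 → 'o'
  'e' (4) + 6 = 10 → 'k'
  't' (19) + 6 = 25 → 'z'
Result = "waokz"


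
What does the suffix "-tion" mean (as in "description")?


Suffix: -tion
Example: description (describe + -tion, with a spelling change)
Meaning = act or process


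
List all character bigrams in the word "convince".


Word: "convince" (length 8)
Number of bigrams = 8 - 2 + 1 = 7
  Position 0: "co"
  Position 1: "on"
  Position 2: "nv"
  Position 3: "vi"
  Position 4: "in"
  Position 5: "nc"
  Position 6: "ce"
Bigrams = "co", "on", "nv", "vi", "in", "nc", "ce"


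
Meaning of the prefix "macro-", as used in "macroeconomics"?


Prefix: macro-
As in: macroeconomics -> macro- + economics
Meaning = large


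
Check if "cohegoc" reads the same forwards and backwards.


Word: "cohegoc"
Reversed: "cogehoc"
Forward == Backward? cohegoc != cogehoc
Palindrome = No


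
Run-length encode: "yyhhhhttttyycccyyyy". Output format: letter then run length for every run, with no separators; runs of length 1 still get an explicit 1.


String: "yyhhhhttttyycccyyyy"
Scanning for consecutive runs:
  'y' x 2
  'h' x 4
  't' x 4
  'y' x 2
  'c' x 3
  'y' x 4
RLE = "y2h4t4y2c3y4"


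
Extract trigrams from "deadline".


Word: "deadline" (length 8)
Number of trigrams = 8 - 3 + 1 = 6
  Position 0: "dea"
  Position 1: "ead"
  Position 2: "adl"
  Position 3: "dli"
  Position 4: "lin"
  Position 5: "ine"
Trigrams = "dea", "ead", "adl", "dli", "lin", "ine"


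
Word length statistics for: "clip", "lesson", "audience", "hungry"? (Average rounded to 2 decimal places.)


Lengths: "clip"=4, "lesson"=6, "audience"=8, "hungry"=6
Sum = 24, Count = 4
Average = 24/4 = 6.00
= avg=6.00, min=4, max=8


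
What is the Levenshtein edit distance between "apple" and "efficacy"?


Word 1: "apple" (length 5)
Word 2: "efficacy" (length 8)
One optimal edit sequence (insert/delete/substitute each cost 1):
  1. insert 'e'  (+1)
  2. insert 'f'  (+1)
  3. insert 'f'  (+1)
  4. substitute 'a' -> 'i'  (+1)
  5. substitute 'p' -> 'c'  (+1)
  6. substitute 'p' -> 'a'  (+1)
  7. substitute 'l' -> 'c'  (+1)
  8. substitute 'e' -> 'y'  (+1)
Total edit operations: 8
Edit distance = 8


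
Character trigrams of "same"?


Word: "same" (length 4)
Number of trigrams = 4 - 3 + 1 = 2
  Position 0: "sam"
  Position 1: "ame"
Trigrams = "sam", "ame"


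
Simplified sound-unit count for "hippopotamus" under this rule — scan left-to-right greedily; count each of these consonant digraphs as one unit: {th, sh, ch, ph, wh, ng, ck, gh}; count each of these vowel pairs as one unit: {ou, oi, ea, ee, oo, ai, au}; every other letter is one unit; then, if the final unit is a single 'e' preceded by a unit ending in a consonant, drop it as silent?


Word: "hippopotamus" (12 letters)
Left-to-right scan:
  (1) 'h' (letter)
  (2) 'i' (letter)
  (3) 'p' (letter)
  (4) 'p' (letter)
  (5) 'o' (letter)
  (6) 'p' (letter)
  (7) 'o' (letter)
  (8) 't' (letter)
  (9) 'a' (letter)
  (10) 'm' (letter)
  (11) 'u' (letter)
  (12) 's' (letter)
Units from scan: 12
Sound units = 12 units


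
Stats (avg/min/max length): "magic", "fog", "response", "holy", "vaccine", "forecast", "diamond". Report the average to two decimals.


Lengths: "magic"=5, "fog"=3, "response"=8, "holy"=4, "vaccine"=7, "forecast"=8, "diamond"=7
Sum = 42, Count = 7
Average = 42/7 = 6.00
= avg=6.00, min=3, max=8


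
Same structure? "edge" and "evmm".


Pattern of "edge": [0, 1, 2, 0]
Pattern of "evmm": [0, 1, 2, 2]
Patterns do not match
Same pattern = No


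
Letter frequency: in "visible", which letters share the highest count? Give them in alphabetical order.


Word: "visible"
Letter counts:
  'b': 1
  'e': 1
  'i': 2
  'l': 1
  's': 1
  'v': 1
Maximum count = 2
Most frequent = 'i' (2 times each)


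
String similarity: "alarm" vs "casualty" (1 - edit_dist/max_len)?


Word 1: "alarm" (length 5)
Word 2: "casualty" (length 8)
One optimal edit sequence:
  1. insert 'c'  (+1)
  2. keep 'a'
  3. insert 's'  (+1)
  4. substitute 'l' -> 'u'  (+1)
  5. keep 'a'
  6. insert 'l'  (+1)
  7. substitute 'r' -> 't'  (+1)
  8. substitute 'm' -> 'y'  (+1)
Edit distance = 6
Max length = max(5, 8) = 8
Similarity = 1 - 6/8
= 0.2500


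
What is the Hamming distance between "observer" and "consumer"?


Comparing character by character (same length = 8):
  Pos 0: 'o' vs 'c' !=
  Pos 1: 'b' vs 'o' !=
  Pos 2: 's' vs 'n' !=
  Pos 3: 'e' vs 's' !=
  Pos 4: 'r' vs 'u' !=
  Pos 5: 'v' vs 'm' !=
  Pos 6: 'e' vs 'e' =
  Pos 7: 'r' vs 'r' =
Hamming distance = 6


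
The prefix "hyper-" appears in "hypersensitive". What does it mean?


Prefix: hyper-
Example: hypersensitive = hyper- + sensitive
Meaning = over / excessive


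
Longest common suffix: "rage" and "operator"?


Word 1: "rage"
Word 2: "operator"
Comparing from end:
  Pos -1: 'e' != 'r' (stop)
LCS = "" (length 0)


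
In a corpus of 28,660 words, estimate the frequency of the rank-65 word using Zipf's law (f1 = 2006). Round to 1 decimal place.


Zipf's law: f(r) = f(1) / r
f(1) = 2006
f(65) = 2006 / 65
= 30.9 occurrences


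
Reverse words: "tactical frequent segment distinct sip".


Original: "tactical frequent segment distinct sip"
Words (1..n): tactical | frequent | segment | distinct | sip
Reversed (n..1): sip | distinct | segment | frequent | tactical
Result = "sip distinct segment frequent tactical"


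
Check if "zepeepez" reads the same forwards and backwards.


Word: "zepeepez"
Reversed: "zepeepez"
Forward == Backward? zepeepez == zepeepez
Palindrome = Yes


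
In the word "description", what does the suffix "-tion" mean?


Suffix: -tion
Example: description (describe + -tion, with a spelling change)
Meaning = act or process


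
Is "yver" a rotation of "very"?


Word: "very", Candidate: "yver"
Method: check if candidate is substring of word+word
"veryvery" contains "yver"? Yes
Is rotation = Yes


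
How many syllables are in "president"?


Word: "president"
Syllable breakdown: pres / i / dent
Counting: 3 parts
= 3 syllables


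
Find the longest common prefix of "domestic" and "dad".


Word 1: "domestic"
Word 2: "dad"
Comparing from start:
  Pos 0: 'd' == 'd'
  Pos 1: 'o' != 'a' (stop)
LCP = "d" (length 1)


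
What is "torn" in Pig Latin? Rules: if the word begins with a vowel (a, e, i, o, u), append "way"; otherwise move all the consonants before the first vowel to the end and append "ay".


Word: "torn"
Starts with consonant(s) → move to end, add 'ay'
Consonant cluster: "t"
Pig Latin = "orntay"


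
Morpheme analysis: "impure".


Word: "impure"
Morphemes: im- / pure
Each morpheme carries meaning
= 2 morphemes


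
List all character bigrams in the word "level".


Word: "level" (length 5)
Number of bigrams = 5 - 2 + 1 = 4
  Position 0: "le"
  Position 1: "ev"
  Position 2: "ve"
  Position 3: "el"
Bigrams = "le", "ev", "ve", "el"


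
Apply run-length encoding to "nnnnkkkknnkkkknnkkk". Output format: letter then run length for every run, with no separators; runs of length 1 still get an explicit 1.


String: "nnnnkkkknnkkkknnkkk"
Scanning for consecutive runs:
  'n' x 4
  'k' x 4
  'n' x 2
  'k' x 4
  'n' x 2
  'k' x 3
RLE = "n4k4n2k4n2k3"


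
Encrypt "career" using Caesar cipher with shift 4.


Word: "career"
Shift: 4
Each letter → (letter + shift) mod 26:
  'c' (2) + 4 = 6 → 'g'
  'a' (0) + 4 = 4 → 'e'
  'r' (17) + 4 = 21 → 'v'
  'e' (4) + 4 = 8 → 'i'
  'e' (4) + 4 = 8 → 'i'
  'r' (17) + 4 = 21 → 'v'
Result = "geviiv"


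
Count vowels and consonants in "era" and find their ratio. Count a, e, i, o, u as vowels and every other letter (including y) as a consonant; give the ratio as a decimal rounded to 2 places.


Word: "era"
Vowels (a,e,i,o,u): 2
Consonants: 1
Ratio = 2/1
= 2.00


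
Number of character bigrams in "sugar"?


Word: "sugar" (length 5)
Number of 2-grams = length - 2 + 1 = 5 - 2 + 1
= 4


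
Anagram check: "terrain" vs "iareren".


Word 1: "terrain" → sorted: aeinrrt
Word 2: "iareren" → sorted: aeeinrr
Same letters? aeinrrt != aeeinrr
Anagram = No


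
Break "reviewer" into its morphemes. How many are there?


Word: "reviewer"
Morphemes: re- + view + -er
Each morpheme carries meaning
= 3 morphemes


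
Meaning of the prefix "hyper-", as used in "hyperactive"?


Prefix: hyper-
Example: hyperactive = hyper- + active
Meaning = over / excessive


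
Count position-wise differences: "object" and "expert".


Comparing character by character (same length = 6):
  Pos 0: 'o' vs 'e' !=
  Pos 1: 'b' vs 'x' !=
  Pos 2: 'j' vs 'p' !=
  Pos 3: 'e' vs 'e' =
  Pos 4: 'c' vs 'r' !=
  Pos 5: 't' vs 't' =
Hamming distance = 4


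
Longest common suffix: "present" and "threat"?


Word 1: "present"
Word 2: "threat"
Comparing from end:
  Pos -1: 't' == 't'
  Pos -2: 'n' != 'a' (stop)
LCS = "t" (length 1)


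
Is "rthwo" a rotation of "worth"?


Word: "worth", Candidate: "rthwo"
Method: check if candidate is substring of word+word
"worthworth" contains "rthwo"? Yes
Is rotation = Yes


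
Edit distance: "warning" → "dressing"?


Word 1: "warning" (length 7)
Word 2: "dressing" (length 8)
One optimal edit sequence (insert/delete/substitute each cost 1):
  1. insert 'd'  (+1)
  2. substitute 'w' -> 'r'  (+1)
  3. substitute 'a' -> 'e'  (+1)
  4. substitute 'r' -> 's'  (+1)
  5. substitute 'n' -> 's'  (+1)
  6. keep 'i'
  7. keep 'n'
  8. keep 'g'
Total edit operations: 5
Edit distance = 5


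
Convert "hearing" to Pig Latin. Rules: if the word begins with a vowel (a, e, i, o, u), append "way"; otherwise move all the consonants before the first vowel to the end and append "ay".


Word: "hearing"
Starts with consonant(s) → move to end, add 'ay'
Consonant cluster: "h"
Pig Latin = "earinghay"


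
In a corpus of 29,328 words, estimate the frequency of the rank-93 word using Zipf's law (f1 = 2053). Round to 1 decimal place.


Zipf's law: f(r) = f(1) / r
f(1) = 2053
f(93) = 2053 / 93
= 22.1 occurrences


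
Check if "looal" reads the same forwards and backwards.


Word: "looal"
Reversed: "laool"
Forward == Backward? looal != laool
Palindrome = No


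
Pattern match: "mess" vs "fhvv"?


Pattern of "mess": [0, 1, 2, 2]
Pattern of "fhvv": [0, 1, 2, 2]
Patterns match
Same pattern = Yes


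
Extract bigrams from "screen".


Word: "screen" (length 6)
Number of bigrams = 6 - 2 + 1 = 5
  Position 0: "sc"
  Position 1: "cr"
  Position 2: "re"
  Position 3: "ee"
  Position 4: "en"
Bigrams = "sc", "cr", "re", "ee", "en"


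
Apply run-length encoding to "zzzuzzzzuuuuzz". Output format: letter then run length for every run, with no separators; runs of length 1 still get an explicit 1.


String: "zzzuzzzzuuuuzz"
Scanning for consecutive runs:
  'z' x 3
  'u' x 1
  'z' x 4
  'u' x 4
  'z' x 2
RLE = "z3u1z4u4z2"
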